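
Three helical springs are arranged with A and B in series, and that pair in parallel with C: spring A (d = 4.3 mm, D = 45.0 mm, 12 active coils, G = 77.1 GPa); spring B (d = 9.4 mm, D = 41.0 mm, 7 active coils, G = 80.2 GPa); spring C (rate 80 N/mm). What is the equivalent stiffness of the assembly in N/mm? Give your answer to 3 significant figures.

83.0 N/mm

k_A = Gd⁴/(8D³N_a) = (77.1×10³)(4.3⁴)/(8·45.0³·12) = 3.0131 N/mm
k_B = Gd⁴/(8D³N_a) = (80.2×10³)(9.4⁴)/(8·41.0³·7) = 162.24 N/mm
Springs A,B series: k_AB = 1/(1/3.0131+1/162.24) = 2.9582 N/mm; parallel with C: k_eq = 2.9582+80 = 82.958 N/mm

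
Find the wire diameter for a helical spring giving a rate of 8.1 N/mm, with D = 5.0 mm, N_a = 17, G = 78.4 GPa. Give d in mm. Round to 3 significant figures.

d = (8D³N_a·k / G)^(1/4) = (8·5.0³·17·8.1 / (78.4×10³))^0.25
  = (1.7564)^0.25 = 1.1512 mm

1.15 mm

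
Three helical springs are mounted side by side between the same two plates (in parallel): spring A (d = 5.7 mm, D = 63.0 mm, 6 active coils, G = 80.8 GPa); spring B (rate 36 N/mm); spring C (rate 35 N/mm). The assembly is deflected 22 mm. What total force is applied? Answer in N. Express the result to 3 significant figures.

1720 N

k_A = Gd⁴/(8D³N_a) = (80.8×10³)(5.7⁴)/(8·63.0³·6) = 7.1064 N/mm
Parallel: k_eq = 7.1064 + 36 + 35 = 78.106 N/mm
F = k_eq·δ = 78.106·22 = 1718.3 N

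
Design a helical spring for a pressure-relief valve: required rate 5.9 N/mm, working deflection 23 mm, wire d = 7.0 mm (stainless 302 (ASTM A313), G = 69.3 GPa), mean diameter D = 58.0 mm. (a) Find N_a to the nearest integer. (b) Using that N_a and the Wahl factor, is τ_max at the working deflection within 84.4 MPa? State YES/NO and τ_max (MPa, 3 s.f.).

(a) 18 coils; (b) YES, τ_max = 69.0 MPa

N_a = Gd⁴/(8D³k) = (69.3×10³)(7.0⁴)/(8·58.0³·5.9) = 18.07 → N_a = 18
Actual rate k = Gd⁴/(8D³·18) = 5.9221 N/mm
Working load F = kδ = 5.9221·23 = 136.21 N
C = 58.0/7.0 = 8.2857; K_W = (4C−1)/(4C−4)+0.615/C = 1.1772
τ_max = K_W·8FD/(πd³) = 1.1772·58.652 = 69.043 MPa
τ_max ≤ 84.4 MPa → acceptable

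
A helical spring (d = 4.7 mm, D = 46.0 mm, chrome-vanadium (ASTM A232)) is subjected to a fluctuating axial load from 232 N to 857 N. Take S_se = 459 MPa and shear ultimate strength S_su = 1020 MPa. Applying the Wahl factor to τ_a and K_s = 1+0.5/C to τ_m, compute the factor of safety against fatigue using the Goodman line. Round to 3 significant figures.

0.660

C = D/d = 46.0/4.7 = 9.7872; K_W = (4C−1)/(4C−4)+0.615/C = 1.1482; K_s = 1+0.5/C = 1.0511
F_a = (F_max−F_min)/2 = 312.5 N; F_m = (F_max+F_min)/2 = 544.5 N
τ_a = K_W·8F_aD/(πd³) = 1.1482 × 352.58 = 404.83 MPa
τ_m = K_s·8F_mD/(πd³) = 1.0511 × 614.33 = 645.72 MPa
Goodman: 1/n_f = τ_a/S_se + τ_m/S_su = 404.83/459 + 645.72/1020 = 0.88197 + 0.63305 = 1.515
n_f = 1/1.515 = 0.6601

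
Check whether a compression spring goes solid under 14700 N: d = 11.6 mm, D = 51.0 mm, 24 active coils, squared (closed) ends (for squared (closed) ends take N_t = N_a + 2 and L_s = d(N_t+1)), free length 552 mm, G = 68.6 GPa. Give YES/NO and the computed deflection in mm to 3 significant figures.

k = Gd⁴/(8D³N_a) = (68.6×10³)(11.6⁴)/(8·51.0³·24) = 48.769 N/mm
N_t = 26; L_s = 11.6·27 = 313.2 mm; δ_solid = L₀ − L_s = 552 − 313.2 = 238.8 mm
δ = F/k = 14700/48.769 = 301.42 mm
δ ≥ δ_solid → spring goes solid

YES, δ = 301 mm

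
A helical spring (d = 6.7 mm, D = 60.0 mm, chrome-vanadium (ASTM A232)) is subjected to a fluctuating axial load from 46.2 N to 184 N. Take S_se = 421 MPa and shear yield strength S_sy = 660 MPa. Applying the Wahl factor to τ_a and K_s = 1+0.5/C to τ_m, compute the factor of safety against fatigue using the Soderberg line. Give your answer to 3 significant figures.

5.26

C = D/d = 60.0/6.7 = 8.9552; K_W = (4C−1)/(4C−4)+0.615/C = 1.1630; K_s = 1+0.5/C = 1.0558
F_a = (F_max−F_min)/2 = 68.9 N; F_m = (F_max+F_min)/2 = 115.1 N
τ_a = K_W·8F_aD/(πd³) = 1.1630 × 35.001 = 40.705 MPa
τ_m = K_s·8F_mD/(πd³) = 1.0558 × 58.471 = 61.736 MPa
Soderberg: 1/n_f = τ_a/S_se + τ_m/S_sy = 40.705/421 + 61.736/660 = 0.09669 + 0.09354 = 0.19023
n_f = 1/0.19023 = 5.257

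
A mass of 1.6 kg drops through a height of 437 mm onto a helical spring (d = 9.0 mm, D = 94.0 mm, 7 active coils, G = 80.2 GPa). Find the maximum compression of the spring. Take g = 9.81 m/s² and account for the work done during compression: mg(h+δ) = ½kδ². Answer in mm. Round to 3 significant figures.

k = Gd⁴/(8D³N_a) = (80.2×10³)(9.0⁴)/(8·94.0³·7) = 11.313 N/mm
W = mg = 1.6 × 9.81 = 15.696 N
½kδ² − Wδ − Wh = 0 → δ = (W + √(W² + 2kWh))/k
δ = (15.696 + √(246.36 + 155193))/11.313 = (15.696 + 394.26)/11.313 = 36.238 mm

36.2 mm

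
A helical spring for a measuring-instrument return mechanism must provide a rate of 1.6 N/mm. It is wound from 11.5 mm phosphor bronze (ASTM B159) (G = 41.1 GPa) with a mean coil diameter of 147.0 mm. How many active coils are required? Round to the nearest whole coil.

N_a = Gd⁴/(8D³k) = (41.1×10³ × 11.5⁴)/(8 × 147.0³ × 1.6)
    = 7.18842e+08 / 4.06595e+07 = 17.68 → 18 coils

18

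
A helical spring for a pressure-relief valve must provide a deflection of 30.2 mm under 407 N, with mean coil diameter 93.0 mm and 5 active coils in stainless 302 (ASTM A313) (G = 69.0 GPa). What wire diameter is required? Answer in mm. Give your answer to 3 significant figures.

Required rate k = F/δ = 407/30.2 = 13.477 N/mm
d = (8D³N_a·k / G)^(1/4) = (8·93.0³·5·13.477 / (69.0×10³))^0.25
  = (6284.2)^0.25 = 8.9035 mm

8.90 mm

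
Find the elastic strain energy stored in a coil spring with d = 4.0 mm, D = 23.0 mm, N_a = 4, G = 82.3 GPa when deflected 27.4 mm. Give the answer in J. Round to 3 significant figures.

k = Gd⁴/(8D³N_a) = (82.3×10³)(4.0⁴)/(8·23.0³·4) = 54.114 N/mm
U = ½kδ² = 0.5 × 54.114 × 27.4² = 20313 N·mm = 20.313 J

20.3 J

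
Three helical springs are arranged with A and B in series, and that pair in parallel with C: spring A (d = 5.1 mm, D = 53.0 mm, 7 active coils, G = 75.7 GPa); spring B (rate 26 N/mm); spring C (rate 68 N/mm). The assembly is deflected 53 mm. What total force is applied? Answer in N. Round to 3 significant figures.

3870 N

k_A = Gd⁴/(8D³N_a) = (75.7×10³)(5.1⁴)/(8·53.0³·7) = 6.1427 N/mm
Springs A,B series: k_AB = 1/(1/6.1427+1/26) = 4.9688 N/mm; parallel with C: k_eq = 4.9688+68 = 72.969 N/mm
F = k_eq·δ = 72.969·53 = 3867.3 N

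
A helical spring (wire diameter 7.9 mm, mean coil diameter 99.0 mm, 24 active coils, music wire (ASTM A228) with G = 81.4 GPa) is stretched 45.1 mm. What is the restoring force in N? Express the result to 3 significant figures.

76.8 N

k = Gd⁴/(8D³N_a) = (81.4×10³)(7.9⁴)/(8·99.0³·24) = 1.7019 N/mm
F = k·δ = 1.7019 × 45.1 = 76.754 N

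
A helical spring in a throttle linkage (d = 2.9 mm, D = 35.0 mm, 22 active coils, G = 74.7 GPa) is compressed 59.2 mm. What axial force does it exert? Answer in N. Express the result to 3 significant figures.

41.4 N

k = Gd⁴/(8D³N_a) = (74.7×10³)(2.9⁴)/(8·35.0³·22) = 0.70016 N/mm
F = k·δ = 0.70016 × 59.2 = 41.449 N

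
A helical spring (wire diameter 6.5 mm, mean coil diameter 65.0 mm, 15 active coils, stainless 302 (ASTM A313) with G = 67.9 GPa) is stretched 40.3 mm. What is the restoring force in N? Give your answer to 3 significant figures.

k = Gd⁴/(8D³N_a) = (67.9×10³)(6.5⁴)/(8·65.0³·15) = 3.6779 N/mm
F = k·δ = 3.6779 × 40.3 = 148.22 N

148 N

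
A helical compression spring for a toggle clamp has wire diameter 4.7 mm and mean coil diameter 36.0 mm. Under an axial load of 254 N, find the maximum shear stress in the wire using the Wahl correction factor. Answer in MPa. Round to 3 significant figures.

268 MPa

Spring index C = D/d = 36.0/4.7 = 7.6596
K_W = (4C−1)/(4C−4) + 0.615/C = 29.638/26.638 + 0.0803 = 1.1929
τ₀ = 8FD/(πd³) = 8·254·36.0/(π·4.7³) = 73152/326.17 = 224.28 MPa
τ_max = K·τ₀ = 1.1929 × 224.28 = 267.54 MPa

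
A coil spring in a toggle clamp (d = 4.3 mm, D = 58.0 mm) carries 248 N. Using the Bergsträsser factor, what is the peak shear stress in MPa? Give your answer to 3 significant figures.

506 MPa

Spring index C = D/d = 58.0/4.3 = 13.4884
K_B = (4C+2)/(4C−3) = 55.953/50.953 = 1.0981
τ₀ = 8FD/(πd³) = 8·248·58.0/(π·4.3³) = 115072/249.78 = 460.7 MPa
τ_max = K·τ₀ = 1.0981 × 460.7 = 505.9 MPa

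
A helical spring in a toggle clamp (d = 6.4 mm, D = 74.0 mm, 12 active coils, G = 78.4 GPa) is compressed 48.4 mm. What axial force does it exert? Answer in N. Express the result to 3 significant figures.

164 N

k = Gd⁴/(8D³N_a) = (78.4×10³)(6.4⁴)/(8·74.0³·12) = 3.3812 N/mm
F = k·δ = 3.3812 × 48.4 = 163.65 N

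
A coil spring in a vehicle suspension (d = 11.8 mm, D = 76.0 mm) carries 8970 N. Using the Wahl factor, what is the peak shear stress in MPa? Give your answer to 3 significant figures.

Spring index C = D/d = 76.0/11.8 = 6.4407
K_W = (4C−1)/(4C−4) + 0.615/C = 24.763/21.763 + 0.0955 = 1.2333
τ₀ = 8FD/(πd³) = 8·8970·76.0/(π·11.8³) = 5.45376e+06/5161.7 = 1056.6 MPa
τ_max = K·τ₀ = 1.2333 × 1056.6 = 1303.1 MPa

1300 MPa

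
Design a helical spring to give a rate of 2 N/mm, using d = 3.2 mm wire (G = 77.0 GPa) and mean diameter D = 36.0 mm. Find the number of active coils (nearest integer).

11

N_a = Gd⁴/(8D³k) = (77.0×10³ × 3.2⁴)/(8 × 36.0³ × 2)
    = 8.07404e+06 / 746496 = 10.82 → 11 coils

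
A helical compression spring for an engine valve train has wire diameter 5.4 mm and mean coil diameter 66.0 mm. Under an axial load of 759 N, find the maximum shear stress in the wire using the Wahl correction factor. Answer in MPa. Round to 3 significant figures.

Spring index C = D/d = 66.0/5.4 = 12.2222
K_W = (4C−1)/(4C−4) + 0.615/C = 47.889/44.889 + 0.0503 = 1.1171
τ₀ = 8FD/(πd³) = 8·759·66.0/(π·5.4³) = 400752/494.69 = 810.11 MPa
τ_max = K·τ₀ = 1.1171 × 810.11 = 905.02 MPa

905 MPa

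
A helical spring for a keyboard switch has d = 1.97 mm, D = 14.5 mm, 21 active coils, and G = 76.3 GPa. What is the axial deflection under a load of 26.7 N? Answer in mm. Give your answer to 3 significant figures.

k = Gd⁴/(8D³N_a) = (76.3×10³)(1.97⁴)/(8·14.5³·21) = 2.2438 N/mm
δ = F/k = 26.7 / 2.2438 = 11.9 mm

11.9 mm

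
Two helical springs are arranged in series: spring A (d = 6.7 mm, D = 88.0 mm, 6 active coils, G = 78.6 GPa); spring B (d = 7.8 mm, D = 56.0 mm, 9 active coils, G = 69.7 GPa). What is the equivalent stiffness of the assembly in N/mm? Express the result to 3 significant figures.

3.91 N/mm

k_A = Gd⁴/(8D³N_a) = (78.6×10³)(6.7⁴)/(8·88.0³·6) = 4.8421 N/mm
k_B = Gd⁴/(8D³N_a) = (69.7×10³)(7.8⁴)/(8·56.0³·9) = 20.404 N/mm
Series: 1/k_eq = 1/4.8421 + 1/20.404 = 0.25553; k_eq = 3.9134 N/mm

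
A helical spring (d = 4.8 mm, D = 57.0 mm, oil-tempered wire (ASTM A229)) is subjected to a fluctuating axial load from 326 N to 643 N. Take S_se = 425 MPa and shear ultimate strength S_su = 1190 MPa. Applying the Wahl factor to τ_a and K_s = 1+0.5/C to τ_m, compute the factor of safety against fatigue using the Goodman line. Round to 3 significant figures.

C = D/d = 57.0/4.8 = 11.8750; K_W = (4C−1)/(4C−4)+0.615/C = 1.1208; K_s = 1+0.5/C = 1.0421
F_a = (F_max−F_min)/2 = 158.5 N; F_m = (F_max+F_min)/2 = 484.5 N
τ_a = K_W·8F_aD/(πd³) = 1.1208 × 208.03 = 233.15 MPa
τ_m = K_s·8F_mD/(πd³) = 1.0421 × 635.89 = 662.67 MPa
Goodman: 1/n_f = τ_a/S_se + τ_m/S_su = 233.15/425 + 662.67/1190 = 0.54858 + 0.55686 = 1.1054
n_f = 1/1.1054 = 0.9046

0.905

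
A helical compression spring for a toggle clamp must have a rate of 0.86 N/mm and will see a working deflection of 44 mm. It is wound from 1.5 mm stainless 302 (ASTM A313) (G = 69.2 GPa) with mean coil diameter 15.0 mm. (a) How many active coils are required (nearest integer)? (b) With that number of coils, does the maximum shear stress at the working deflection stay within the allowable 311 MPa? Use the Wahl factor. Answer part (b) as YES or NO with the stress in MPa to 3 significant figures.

N_a = Gd⁴/(8D³k) = (69.2×10³)(1.5⁴)/(8·15.0³·0.86) = 15.09 → N_a = 15
Actual rate k = Gd⁴/(8D³·15) = 0.865 N/mm
Working load F = kδ = 0.865·44 = 38.06 N
C = 15.0/1.5 = 10.0000; K_W = (4C−1)/(4C−4)+0.615/C = 1.1448
τ_max = K_W·8FD/(πd³) = 1.1448·430.75 = 493.14 MPa
τ_max > 311 MPa → exceeds allowable

(a) 15 coils; (b) NO, τ_max = 493 MPa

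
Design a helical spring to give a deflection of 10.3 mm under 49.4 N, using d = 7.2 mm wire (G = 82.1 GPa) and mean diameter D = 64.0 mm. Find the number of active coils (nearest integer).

22

Required rate k = F/δ = 49.4/10.3 = 4.7961 N/mm
N_a = Gd⁴/(8D³k) = (82.1×10³ × 7.2⁴)/(8 × 64.0³ × 4.7961)
    = 2.20634e+08 / 1.00582e+07 = 21.94 → 22 coils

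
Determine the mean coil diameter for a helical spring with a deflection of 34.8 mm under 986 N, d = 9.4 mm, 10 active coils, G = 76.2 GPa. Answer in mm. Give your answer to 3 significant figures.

64.0 mm

Required rate k = F/δ = 986/34.8 = 28.333 N/mm
D = (Gd⁴/(8N_a·k))^(1/3) = (76.2×10³·9.4⁴/(8·10·28.333))^(1/3)
  = (262469)^(1/3) = 64.0265 mm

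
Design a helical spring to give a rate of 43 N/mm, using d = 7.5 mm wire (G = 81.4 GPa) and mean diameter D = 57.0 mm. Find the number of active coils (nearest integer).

N_a = Gd⁴/(8D³k) = (81.4×10³ × 7.5⁴)/(8 × 57.0³ × 43)
    = 2.57555e+08 / 6.37064e+07 = 4.043 → 4 coils

4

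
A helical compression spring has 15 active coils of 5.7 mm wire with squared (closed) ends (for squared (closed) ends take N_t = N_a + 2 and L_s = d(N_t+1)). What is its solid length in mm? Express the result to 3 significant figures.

103 mm

squared (closed) ends: N_t = N_a + 2 = 15 + 2 = 17
L_s = d·(N_t+1) = 5.7 × 18 = 102.6 mm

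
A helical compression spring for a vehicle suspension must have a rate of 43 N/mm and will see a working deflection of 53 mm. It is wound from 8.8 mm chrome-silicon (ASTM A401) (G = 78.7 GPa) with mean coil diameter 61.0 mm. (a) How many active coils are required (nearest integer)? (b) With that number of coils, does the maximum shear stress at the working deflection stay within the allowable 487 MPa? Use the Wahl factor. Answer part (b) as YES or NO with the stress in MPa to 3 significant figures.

(a) 6 coils; (b) NO, τ_max = 636 MPa

N_a = Gd⁴/(8D³k) = (78.7×10³)(8.8⁴)/(8·61.0³·43) = 6.044 → N_a = 6
Actual rate k = Gd⁴/(8D³·6) = 43.319 N/mm
Working load F = kδ = 43.319·53 = 2295.9 N
C = 61.0/8.8 = 6.9318; K_W = (4C−1)/(4C−4)+0.615/C = 1.2152
τ_max = K_W·8FD/(πd³) = 1.2152·523.33 = 635.92 MPa
τ_max > 487 MPa → exceeds allowable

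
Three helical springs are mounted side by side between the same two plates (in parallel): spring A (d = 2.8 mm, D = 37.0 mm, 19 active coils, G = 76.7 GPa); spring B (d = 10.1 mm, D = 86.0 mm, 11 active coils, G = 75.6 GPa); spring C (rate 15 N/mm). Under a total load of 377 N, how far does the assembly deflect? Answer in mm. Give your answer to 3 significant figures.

12.7 mm

k_A = Gd⁴/(8D³N_a) = (76.7×10³)(2.8⁴)/(8·37.0³·19) = 0.61232 N/mm
k_B = Gd⁴/(8D³N_a) = (75.6×10³)(10.1⁴)/(8·86.0³·11) = 14.055 N/mm
Parallel: k_eq = 0.61232 + 14.055 + 15 = 29.667 N/mm
δ = F/k_eq = 377/29.667 = 12.708 mm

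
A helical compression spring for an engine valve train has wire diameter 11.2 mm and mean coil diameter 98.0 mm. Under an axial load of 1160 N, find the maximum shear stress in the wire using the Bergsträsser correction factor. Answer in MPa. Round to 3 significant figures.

Spring index C = D/d = 98.0/11.2 = 8.7500
K_B = (4C+2)/(4C−3) = 37.000/32.000 = 1.1562
τ₀ = 8FD/(πd³) = 8·1160·98.0/(π·11.2³) = 909440/4413.7 = 206.05 MPa
τ_max = K·τ₀ = 1.1562 × 206.05 = 238.24 MPa

238 MPa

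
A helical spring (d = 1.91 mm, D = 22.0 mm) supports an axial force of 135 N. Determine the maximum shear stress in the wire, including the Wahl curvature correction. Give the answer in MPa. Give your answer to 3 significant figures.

1220 MPa

Spring index C = D/d = 22.0/1.91 = 11.5183
K_W = (4C−1)/(4C−4) + 0.615/C = 45.073/42.073 + 0.0534 = 1.1247
τ₀ = 8FD/(πd³) = 8·135·22.0/(π·1.91³) = 23760/21.89 = 1085.4 MPa
τ_max = K·τ₀ = 1.1247 × 1085.4 = 1220.8 MPa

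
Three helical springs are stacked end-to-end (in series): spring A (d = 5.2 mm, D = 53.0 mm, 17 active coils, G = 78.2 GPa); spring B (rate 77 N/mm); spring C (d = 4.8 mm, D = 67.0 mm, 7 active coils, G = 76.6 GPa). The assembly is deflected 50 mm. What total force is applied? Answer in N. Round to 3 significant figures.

k_A = Gd⁴/(8D³N_a) = (78.2×10³)(5.2⁴)/(8·53.0³·17) = 2.8239 N/mm
k_C = Gd⁴/(8D³N_a) = (76.6×10³)(4.8⁴)/(8·67.0³·7) = 2.4142 N/mm
Series: 1/k_eq = 1/2.8239 + 1/77 + 1/2.4142 = 0.78131; k_eq = 1.2799 N/mm
F = k_eq·δ = 1.2799·50 = 63.995 N

64.0 N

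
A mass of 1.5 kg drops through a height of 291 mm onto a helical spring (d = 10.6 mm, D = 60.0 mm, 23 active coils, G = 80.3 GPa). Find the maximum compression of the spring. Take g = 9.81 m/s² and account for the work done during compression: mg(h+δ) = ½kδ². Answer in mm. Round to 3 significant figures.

18.9 mm

k = Gd⁴/(8D³N_a) = (80.3×10³)(10.6⁴)/(8·60.0³·23) = 25.507 N/mm
W = mg = 1.5 × 9.81 = 14.715 N
½kδ² − Wδ − Wh = 0 → δ = (W + √(W² + 2kWh))/k
δ = (14.715 + √(216.53 + 218449))/25.507 = (14.715 + 467.62)/25.507 = 18.909 mm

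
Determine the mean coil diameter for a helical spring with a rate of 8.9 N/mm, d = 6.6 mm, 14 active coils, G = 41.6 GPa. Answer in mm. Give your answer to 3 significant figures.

D = (Gd⁴/(8N_a·k))^(1/3) = (41.6×10³·6.6⁴/(8·14·8.9))^(1/3)
  = (79188.3)^(1/3) = 42.9425 mm

42.9 mm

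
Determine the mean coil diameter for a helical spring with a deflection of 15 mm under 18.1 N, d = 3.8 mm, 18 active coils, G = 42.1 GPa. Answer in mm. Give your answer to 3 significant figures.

37.0 mm

Required rate k = F/δ = 18.1/15 = 1.2067 N/mm
D = (Gd⁴/(8N_a·k))^(1/3) = (42.1×10³·3.8⁴/(8·18·1.2067))^(1/3)
  = (50520.4)^(1/3) = 36.9677 mm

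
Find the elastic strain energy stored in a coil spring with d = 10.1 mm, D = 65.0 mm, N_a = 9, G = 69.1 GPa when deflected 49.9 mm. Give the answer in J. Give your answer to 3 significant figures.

k = Gd⁴/(8D³N_a) = (69.1×10³)(10.1⁴)/(8·65.0³·9) = 36.366 N/mm
U = ½kδ² = 0.5 × 36.366 × 49.9² = 45275 N·mm = 45.275 J

45.3 J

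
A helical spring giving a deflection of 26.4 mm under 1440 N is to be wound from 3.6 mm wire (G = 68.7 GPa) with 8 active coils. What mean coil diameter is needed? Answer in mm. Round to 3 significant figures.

Required rate k = F/δ = 1440/26.4 = 54.545 N/mm
D = (Gd⁴/(8N_a·k))^(1/3) = (68.7×10³·3.6⁴/(8·8·54.545))^(1/3)
  = (3305.43)^(1/3) = 14.8962 mm

14.9 mm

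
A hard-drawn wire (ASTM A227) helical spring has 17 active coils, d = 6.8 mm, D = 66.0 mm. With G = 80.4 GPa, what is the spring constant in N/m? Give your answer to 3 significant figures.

k = Gd⁴/(8D³N_a) = (80.4×10³ × 6.8⁴) / (8 × 66.0³ × 17)
  = 1.71906e+08 / 3.90995e+07 = 4.3966 N/mm = 4396.6 N/m

4400 N/m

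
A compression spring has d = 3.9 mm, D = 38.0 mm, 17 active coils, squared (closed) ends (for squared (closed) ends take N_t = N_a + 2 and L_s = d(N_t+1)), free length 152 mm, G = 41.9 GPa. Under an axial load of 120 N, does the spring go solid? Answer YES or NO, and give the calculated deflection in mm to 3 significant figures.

YES, δ = 92.4 mm

k = Gd⁴/(8D³N_a) = (41.9×10³)(3.9⁴)/(8·38.0³·17) = 1.2989 N/mm
N_t = 19; L_s = 3.9·20 = 78 mm; δ_solid = L₀ − L_s = 152 − 78 = 74 mm
δ = F/k = 120/1.2989 = 92.384 mm
δ ≥ δ_solid → spring goes solid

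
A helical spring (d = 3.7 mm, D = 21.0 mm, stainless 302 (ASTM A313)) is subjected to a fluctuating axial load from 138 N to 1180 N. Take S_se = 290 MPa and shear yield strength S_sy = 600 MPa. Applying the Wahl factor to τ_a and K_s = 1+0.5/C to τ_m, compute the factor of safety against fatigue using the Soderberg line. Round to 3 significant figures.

0.273

C = D/d = 21.0/3.7 = 5.6757; K_W = (4C−1)/(4C−4)+0.615/C = 1.2688; K_s = 1+0.5/C = 1.0881
F_a = (F_max−F_min)/2 = 521 N; F_m = (F_max+F_min)/2 = 659 N
τ_a = K_W·8F_aD/(πd³) = 1.2688 × 550.04 = 697.87 MPa
τ_m = K_s·8F_mD/(πd³) = 1.0881 × 695.73 = 757.02 MPa
Soderberg: 1/n_f = τ_a/S_se + τ_m/S_sy = 697.87/290 + 757.02/600 = 2.40643 + 1.26170 = 3.6681
n_f = 1/3.6681 = 0.2726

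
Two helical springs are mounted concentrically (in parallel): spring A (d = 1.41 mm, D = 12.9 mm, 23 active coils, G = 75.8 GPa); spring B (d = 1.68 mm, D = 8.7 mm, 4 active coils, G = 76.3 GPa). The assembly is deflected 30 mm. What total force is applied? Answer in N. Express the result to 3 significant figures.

k_A = Gd⁴/(8D³N_a) = (75.8×10³)(1.41⁴)/(8·12.9³·23) = 0.75851 N/mm
k_B = Gd⁴/(8D³N_a) = (76.3×10³)(1.68⁴)/(8·8.7³·4) = 28.844 N/mm
Parallel: k_eq = 0.75851 + 28.844 = 29.602 N/mm
F = k_eq·δ = 29.602·30 = 888.07 N

888 N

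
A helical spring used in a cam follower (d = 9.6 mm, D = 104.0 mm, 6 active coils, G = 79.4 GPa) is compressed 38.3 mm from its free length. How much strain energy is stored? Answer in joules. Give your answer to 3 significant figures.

9.16 J

k = Gd⁴/(8D³N_a) = (79.4×10³)(9.6⁴)/(8·104.0³·6) = 12.49 N/mm
U = ½kδ² = 0.5 × 12.49 × 38.3² = 9160.8 N·mm = 9.1608 J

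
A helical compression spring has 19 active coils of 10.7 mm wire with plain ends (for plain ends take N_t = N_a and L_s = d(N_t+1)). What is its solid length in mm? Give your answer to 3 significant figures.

214 mm

plain ends: N_t = N_a = 19
L_s = d·(N_t+1) = 10.7 × 20 = 214 mm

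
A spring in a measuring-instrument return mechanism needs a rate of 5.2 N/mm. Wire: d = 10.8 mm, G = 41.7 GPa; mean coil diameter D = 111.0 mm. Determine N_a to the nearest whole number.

N_a = Gd⁴/(8D³k) = (41.7×10³ × 10.8⁴)/(8 × 111.0³ × 5.2)
    = 5.67324e+08 / 5.68934e+07 = 9.972 → 10 coils

10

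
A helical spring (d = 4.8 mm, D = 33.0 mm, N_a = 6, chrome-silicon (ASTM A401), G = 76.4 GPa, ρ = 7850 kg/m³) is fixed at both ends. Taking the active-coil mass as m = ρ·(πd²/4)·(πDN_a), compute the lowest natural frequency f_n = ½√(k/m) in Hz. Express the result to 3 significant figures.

258 Hz

k = Gd⁴/(8D³N_a) = (76.4×10³)(4.8⁴)/(8·33.0³·6) = 23.511 N/mm = 23511 N/m
Wire length L = πDN_a = π·33.0·6 = 622.04 mm
m = ρ·(πd²/4)·L = 7850 × 18.096×10⁻⁶ m² × 0.62204 m = 0.08836 kg
f_n = ½√(k/m) = 0.5·√(23511/0.08836) = 0.5·√(2.6608e+05) = 257.92 Hz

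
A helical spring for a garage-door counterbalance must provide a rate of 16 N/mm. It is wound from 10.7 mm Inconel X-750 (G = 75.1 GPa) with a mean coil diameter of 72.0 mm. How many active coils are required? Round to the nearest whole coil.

N_a = Gd⁴/(8D³k) = (75.1×10³ × 10.7⁴)/(8 × 72.0³ × 16)
    = 9.84408e+08 / 4.77757e+07 = 20.6 → 21 coils

21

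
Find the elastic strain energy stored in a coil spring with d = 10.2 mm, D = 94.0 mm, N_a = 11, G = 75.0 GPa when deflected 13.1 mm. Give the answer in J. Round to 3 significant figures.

0.953 J

k = Gd⁴/(8D³N_a) = (75.0×10³)(10.2⁴)/(8·94.0³·11) = 11.107 N/mm
U = ½kδ² = 0.5 × 11.107 × 13.1² = 953.03 N·mm = 0.95303 J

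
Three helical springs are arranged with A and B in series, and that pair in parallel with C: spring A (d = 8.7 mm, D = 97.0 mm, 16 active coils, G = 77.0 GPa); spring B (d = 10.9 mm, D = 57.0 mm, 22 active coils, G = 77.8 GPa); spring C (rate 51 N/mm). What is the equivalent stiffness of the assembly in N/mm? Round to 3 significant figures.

54.4 N/mm

k_A = Gd⁴/(8D³N_a) = (77.0×10³)(8.7⁴)/(8·97.0³·16) = 3.7761 N/mm
k_B = Gd⁴/(8D³N_a) = (77.8×10³)(10.9⁴)/(8·57.0³·22) = 33.694 N/mm
Springs A,B series: k_AB = 1/(1/3.7761+1/33.694) = 3.3955 N/mm; parallel with C: k_eq = 3.3955+51 = 54.396 N/mm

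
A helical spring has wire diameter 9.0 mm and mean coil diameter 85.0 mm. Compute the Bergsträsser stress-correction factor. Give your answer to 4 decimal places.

1.1438

C = D/d = 85.0/9.0 = 9.4444
K_B = (4C+2)/(4C−3) = 39.778/34.778 = 1.1438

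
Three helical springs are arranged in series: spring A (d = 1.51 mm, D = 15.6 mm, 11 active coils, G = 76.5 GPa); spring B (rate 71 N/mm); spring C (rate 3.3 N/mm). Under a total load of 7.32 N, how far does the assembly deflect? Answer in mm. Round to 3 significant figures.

8.47 mm

k_A = Gd⁴/(8D³N_a) = (76.5×10³)(1.51⁴)/(8·15.6³·11) = 1.1905 N/mm
Series: 1/k_eq = 1/1.1905 + 1/71 + 1/3.3 = 1.1571; k_eq = 0.86421 N/mm
δ = F/k_eq = 7.32/0.86421 = 8.4702 mm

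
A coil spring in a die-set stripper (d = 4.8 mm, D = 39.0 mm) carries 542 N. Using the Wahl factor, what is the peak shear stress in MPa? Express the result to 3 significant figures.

575 MPa

Spring index C = D/d = 39.0/4.8 = 8.1250
K_W = (4C−1)/(4C−4) + 0.615/C = 31.500/28.500 + 0.0757 = 1.1810
τ₀ = 8FD/(πd³) = 8·542·39.0/(π·4.8³) = 169104/347.44 = 486.72 MPa
τ_max = K·τ₀ = 1.1810 × 486.72 = 574.8 MPa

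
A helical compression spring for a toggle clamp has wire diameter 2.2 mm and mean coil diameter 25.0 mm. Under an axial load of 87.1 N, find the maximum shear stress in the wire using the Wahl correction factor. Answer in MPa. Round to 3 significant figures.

Spring index C = D/d = 25.0/2.2 = 11.3636
K_W = (4C−1)/(4C−4) + 0.615/C = 44.455/41.455 + 0.0541 = 1.1265
τ₀ = 8FD/(πd³) = 8·87.1·25.0/(π·2.2³) = 17420/33.452 = 520.75 MPa
τ_max = K·τ₀ = 1.1265 × 520.75 = 586.62 MPa

587 MPa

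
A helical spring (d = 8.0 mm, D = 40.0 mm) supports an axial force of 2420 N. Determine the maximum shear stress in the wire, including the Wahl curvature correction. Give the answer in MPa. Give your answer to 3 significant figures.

Spring index C = D/d = 40.0/8.0 = 5.0000
K_W = (4C−1)/(4C−4) + 0.615/C = 19.000/16.000 + 0.1230 = 1.3105
τ₀ = 8FD/(πd³) = 8·2420·40.0/(π·8.0³) = 774400/1608.5 = 481.44 MPa
τ_max = K·τ₀ = 1.3105 × 481.44 = 630.93 MPa

631 MPa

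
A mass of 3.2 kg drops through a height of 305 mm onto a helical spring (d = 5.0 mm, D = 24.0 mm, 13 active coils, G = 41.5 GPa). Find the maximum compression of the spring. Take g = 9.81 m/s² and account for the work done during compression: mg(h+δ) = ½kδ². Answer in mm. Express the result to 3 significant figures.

34.4 mm

k = Gd⁴/(8D³N_a) = (41.5×10³)(5.0⁴)/(8·24.0³·13) = 18.041 N/mm
W = mg = 3.2 × 9.81 = 31.392 N
½kδ² − Wδ − Wh = 0 → δ = (W + √(W² + 2kWh))/k
δ = (31.392 + √(985.46 + 345470))/18.041 = (31.392 + 588.6)/18.041 = 34.366 mm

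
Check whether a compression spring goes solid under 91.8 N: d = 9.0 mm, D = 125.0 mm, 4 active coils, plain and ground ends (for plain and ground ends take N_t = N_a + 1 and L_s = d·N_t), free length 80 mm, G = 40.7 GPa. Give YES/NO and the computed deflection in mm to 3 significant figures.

NO, δ = 21.5 mm

k = Gd⁴/(8D³N_a) = (40.7×10³)(9.0⁴)/(8·125.0³·4) = 4.2725 N/mm
N_t = 5; L_s = 9.0·5 = 45 mm; δ_solid = L₀ − L_s = 80 − 45 = 35 mm
δ = F/k = 91.8/4.2725 = 21.486 mm
δ < δ_solid → spring does not go solid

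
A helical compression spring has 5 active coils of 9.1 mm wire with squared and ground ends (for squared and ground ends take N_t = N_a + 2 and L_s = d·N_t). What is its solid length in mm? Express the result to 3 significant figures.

squared and ground ends: N_t = N_a + 2 = 5 + 2 = 7
L_s = d·N_t = 9.1 × 7 = 63.7 mm

63.7 mm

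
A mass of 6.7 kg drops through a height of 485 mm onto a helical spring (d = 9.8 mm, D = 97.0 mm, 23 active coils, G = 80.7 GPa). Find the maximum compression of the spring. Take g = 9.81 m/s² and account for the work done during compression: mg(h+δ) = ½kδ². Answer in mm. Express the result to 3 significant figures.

136 mm

k = Gd⁴/(8D³N_a) = (80.7×10³)(9.8⁴)/(8·97.0³·23) = 4.4325 N/mm
W = mg = 6.7 × 9.81 = 65.727 N
½kδ² − Wδ − Wh = 0 → δ = (W + √(W² + 2kWh))/k
δ = (65.727 + √(4320 + 282592))/4.4325 = (65.727 + 535.64)/4.4325 = 135.67 mm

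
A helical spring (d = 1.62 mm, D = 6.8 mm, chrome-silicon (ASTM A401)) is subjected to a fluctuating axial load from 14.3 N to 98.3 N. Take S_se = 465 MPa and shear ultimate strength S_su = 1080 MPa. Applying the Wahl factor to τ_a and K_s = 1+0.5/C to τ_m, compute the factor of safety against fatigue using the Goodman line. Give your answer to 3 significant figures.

C = D/d = 6.8/1.62 = 4.1975; K_W = (4C−1)/(4C−4)+0.615/C = 1.3811; K_s = 1+0.5/C = 1.1191
F_a = (F_max−F_min)/2 = 42 N; F_m = (F_max+F_min)/2 = 56.3 N
τ_a = K_W·8F_aD/(πd³) = 1.3811 × 171.06 = 236.25 MPa
τ_m = K_s·8F_mD/(πd³) = 1.1191 × 229.3 = 256.62 MPa
Goodman: 1/n_f = τ_a/S_se + τ_m/S_su = 236.25/465 + 256.62/1080 = 0.50806 + 0.23761 = 0.74567
n_f = 1/0.74567 = 1.341

1.34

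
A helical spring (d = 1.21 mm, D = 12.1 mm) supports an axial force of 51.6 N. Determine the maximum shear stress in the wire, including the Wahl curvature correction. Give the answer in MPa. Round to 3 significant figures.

1030 MPa

Spring index C = D/d = 12.1/1.21 = 10.0000
K_W = (4C−1)/(4C−4) + 0.615/C = 39.000/36.000 + 0.0615 = 1.1448
τ₀ = 8FD/(πd³) = 8·51.6·12.1/(π·1.21³) = 4994.88/5.5655 = 897.47 MPa
τ_max = K·τ₀ = 1.1448 × 897.47 = 1027.5 MPa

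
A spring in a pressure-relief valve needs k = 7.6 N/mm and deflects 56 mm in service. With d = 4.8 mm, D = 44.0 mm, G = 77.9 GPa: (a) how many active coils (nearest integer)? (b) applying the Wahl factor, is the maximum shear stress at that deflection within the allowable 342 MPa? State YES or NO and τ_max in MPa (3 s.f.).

(a) 8 coils; (b) NO, τ_max = 499 MPa

N_a = Gd⁴/(8D³k) = (77.9×10³)(4.8⁴)/(8·44.0³·7.6) = 7.984 → N_a = 8
Actual rate k = Gd⁴/(8D³·8) = 7.5852 N/mm
Working load F = kδ = 7.5852·56 = 424.77 N
C = 44.0/4.8 = 9.1667; K_W = (4C−1)/(4C−4)+0.615/C = 1.1589
τ_max = K_W·8FD/(πd³) = 1.1589·430.35 = 498.74 MPa
τ_max > 342 MPa → exceeds allowable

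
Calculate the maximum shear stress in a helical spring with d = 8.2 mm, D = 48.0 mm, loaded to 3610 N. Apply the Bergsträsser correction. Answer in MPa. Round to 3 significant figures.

Spring index C = D/d = 48.0/8.2 = 5.8537
K_B = (4C+2)/(4C−3) = 25.415/20.415 = 1.2449
τ₀ = 8FD/(πd³) = 8·3610·48.0/(π·8.2³) = 1.38624e+06/1732.2 = 800.29 MPa
τ_max = K·τ₀ = 1.2449 × 800.29 = 996.3 MPa

996 MPa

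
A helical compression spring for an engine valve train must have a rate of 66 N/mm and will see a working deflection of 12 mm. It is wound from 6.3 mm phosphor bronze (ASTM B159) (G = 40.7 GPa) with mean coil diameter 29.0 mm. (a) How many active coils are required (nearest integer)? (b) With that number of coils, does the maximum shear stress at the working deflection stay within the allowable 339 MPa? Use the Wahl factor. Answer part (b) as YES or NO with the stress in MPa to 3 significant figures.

N_a = Gd⁴/(8D³k) = (40.7×10³)(6.3⁴)/(8·29.0³·66) = 4.979 → N_a = 5
Actual rate k = Gd⁴/(8D³·5) = 65.721 N/mm
Working load F = kδ = 65.721·12 = 788.65 N
C = 29.0/6.3 = 4.6032; K_W = (4C−1)/(4C−4)+0.615/C = 1.3418
τ_max = K_W·8FD/(πd³) = 1.3418·232.92 = 312.52 MPa
τ_max ≤ 339 MPa → acceptable

(a) 5 coils; (b) YES, τ_max = 313 MPa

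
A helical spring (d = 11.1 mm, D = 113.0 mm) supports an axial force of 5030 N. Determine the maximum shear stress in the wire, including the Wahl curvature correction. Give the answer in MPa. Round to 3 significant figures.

Spring index C = D/d = 113.0/11.1 = 10.1802
K_W = (4C−1)/(4C−4) + 0.615/C = 39.721/36.721 + 0.0604 = 1.1421
τ₀ = 8FD/(πd³) = 8·5030·113.0/(π·11.1³) = 4.54712e+06/4296.5 = 1058.3 MPa
τ_max = K·τ₀ = 1.1421 × 1058.3 = 1208.7 MPa

1210 MPa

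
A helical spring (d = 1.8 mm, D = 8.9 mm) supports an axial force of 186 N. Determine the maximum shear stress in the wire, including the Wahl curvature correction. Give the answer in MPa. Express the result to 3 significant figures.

Spring index C = D/d = 8.9/1.8 = 4.9444
K_W = (4C−1)/(4C−4) + 0.615/C = 18.778/15.778 + 0.1244 = 1.3145
τ₀ = 8FD/(πd³) = 8·186·8.9/(π·1.8³) = 13243.2/18.322 = 722.81 MPa
τ_max = K·τ₀ = 1.3145 × 722.81 = 950.15 MPa

950 MPa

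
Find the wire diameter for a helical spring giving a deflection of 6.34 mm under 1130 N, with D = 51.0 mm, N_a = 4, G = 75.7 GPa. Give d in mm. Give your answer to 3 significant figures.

10.0 mm

Required rate k = F/δ = 1130/6.34 = 178.23 N/mm
d = (8D³N_a·k / G)^(1/4) = (8·51.0³·4·178.23 / (75.7×10³))^0.25
  = (9994.3)^0.25 = 9.9986 mm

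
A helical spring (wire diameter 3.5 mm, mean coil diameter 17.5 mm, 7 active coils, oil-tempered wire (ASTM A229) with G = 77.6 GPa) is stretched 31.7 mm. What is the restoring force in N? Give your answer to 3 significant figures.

1230 N

k = Gd⁴/(8D³N_a) = (77.6×10³)(3.5⁴)/(8·17.5³·7) = 38.8 N/mm
F = k·δ = 38.8 × 31.7 = 1230 N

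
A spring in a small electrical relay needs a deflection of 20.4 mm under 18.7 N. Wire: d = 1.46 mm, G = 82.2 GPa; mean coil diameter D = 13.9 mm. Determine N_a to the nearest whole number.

Required rate k = F/δ = 18.7/20.4 = 0.91667 N/mm
N_a = Gd⁴/(8D³k) = (82.2×10³ × 1.46⁴)/(8 × 13.9³ × 0.91667)
    = 373494 / 19694.5 = 18.96 → 19 coils

19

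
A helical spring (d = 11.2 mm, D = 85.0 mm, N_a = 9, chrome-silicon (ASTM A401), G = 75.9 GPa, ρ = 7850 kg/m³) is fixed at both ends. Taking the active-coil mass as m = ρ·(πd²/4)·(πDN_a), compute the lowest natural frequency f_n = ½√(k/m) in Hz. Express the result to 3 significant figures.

60.3 Hz

k = Gd⁴/(8D³N_a) = (75.9×10³)(11.2⁴)/(8·85.0³·9) = 27.01 N/mm = 27010 N/m
Wire length L = πDN_a = π·85.0·9 = 2403.3 mm
m = ρ·(πd²/4)·L = 7850 × 98.52×10⁻⁶ m² × 2.4033 m = 1.8587 kg
f_n = ½√(k/m) = 0.5·√(27010/1.8587) = 0.5·√(14532) = 60.274 Hz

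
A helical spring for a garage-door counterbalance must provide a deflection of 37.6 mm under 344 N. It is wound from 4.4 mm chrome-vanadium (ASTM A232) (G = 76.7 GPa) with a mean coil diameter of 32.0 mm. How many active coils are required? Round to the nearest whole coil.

12

Required rate k = F/δ = 344/37.6 = 9.1489 N/mm
N_a = Gd⁴/(8D³k) = (76.7×10³ × 4.4⁴)/(8 × 32.0³ × 9.1489)
    = 2.87479e+07 / 2.39834e+06 = 11.99 → 12 coils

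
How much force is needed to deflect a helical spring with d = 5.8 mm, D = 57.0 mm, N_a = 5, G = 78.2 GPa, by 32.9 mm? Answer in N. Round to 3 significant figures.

393 N

k = Gd⁴/(8D³N_a) = (78.2×10³)(5.8⁴)/(8·57.0³·5) = 11.946 N/mm
F = k·δ = 11.946 × 32.9 = 393.03 N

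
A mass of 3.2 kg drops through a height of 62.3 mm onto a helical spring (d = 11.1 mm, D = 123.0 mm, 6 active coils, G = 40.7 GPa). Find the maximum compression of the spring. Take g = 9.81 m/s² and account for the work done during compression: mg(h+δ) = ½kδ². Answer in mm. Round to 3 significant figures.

k = Gd⁴/(8D³N_a) = (40.7×10³)(11.1⁴)/(8·123.0³·6) = 6.9172 N/mm
W = mg = 3.2 × 9.81 = 31.392 N
½kδ² − Wδ − Wh = 0 → δ = (W + √(W² + 2kWh))/k
δ = (31.392 + √(985.46 + 27056.2))/6.9172 = (31.392 + 167.46)/6.9172 = 28.747 mm

28.7 mm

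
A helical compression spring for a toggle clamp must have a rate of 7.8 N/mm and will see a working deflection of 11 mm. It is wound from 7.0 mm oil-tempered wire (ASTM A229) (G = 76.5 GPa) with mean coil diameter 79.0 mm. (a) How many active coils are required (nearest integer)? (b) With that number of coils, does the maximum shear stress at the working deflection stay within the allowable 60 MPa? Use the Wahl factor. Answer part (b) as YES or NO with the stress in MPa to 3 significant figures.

N_a = Gd⁴/(8D³k) = (76.5×10³)(7.0⁴)/(8·79.0³·7.8) = 5.97 → N_a = 6
Actual rate k = Gd⁴/(8D³·6) = 7.7612 N/mm
Working load F = kδ = 7.7612·11 = 85.374 N
C = 79.0/7.0 = 11.2857; K_W = (4C−1)/(4C−4)+0.615/C = 1.1274
τ_max = K_W·8FD/(πd³) = 1.1274·50.072 = 56.452 MPa
τ_max ≤ 60 MPa → acceptable

(a) 6 coils; (b) YES, τ_max = 56.5 MPa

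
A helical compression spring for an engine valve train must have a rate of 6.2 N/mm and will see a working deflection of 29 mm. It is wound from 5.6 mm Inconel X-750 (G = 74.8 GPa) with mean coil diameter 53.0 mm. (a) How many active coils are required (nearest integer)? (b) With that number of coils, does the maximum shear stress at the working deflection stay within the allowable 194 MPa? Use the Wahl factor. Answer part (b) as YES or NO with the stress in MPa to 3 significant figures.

(a) 10 coils; (b) YES, τ_max = 159 MPa

N_a = Gd⁴/(8D³k) = (74.8×10³)(5.6⁴)/(8·53.0³·6.2) = 9.962 → N_a = 10
Actual rate k = Gd⁴/(8D³·10) = 6.1764 N/mm
Working load F = kδ = 6.1764·29 = 179.12 N
C = 53.0/5.6 = 9.4643; K_W = (4C−1)/(4C−4)+0.615/C = 1.1536
τ_max = K_W·8FD/(πd³) = 1.1536·137.65 = 158.8 MPa
τ_max ≤ 194 MPa → acceptable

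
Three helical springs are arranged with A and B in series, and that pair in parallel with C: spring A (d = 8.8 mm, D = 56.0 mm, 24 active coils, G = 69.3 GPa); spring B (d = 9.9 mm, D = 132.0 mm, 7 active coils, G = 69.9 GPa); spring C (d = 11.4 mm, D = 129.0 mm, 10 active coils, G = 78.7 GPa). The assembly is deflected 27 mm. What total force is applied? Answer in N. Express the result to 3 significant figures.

308 N

k_A = Gd⁴/(8D³N_a) = (69.3×10³)(8.8⁴)/(8·56.0³·24) = 12.325 N/mm
k_B = Gd⁴/(8D³N_a) = (69.9×10³)(9.9⁴)/(8·132.0³·7) = 5.2132 N/mm
k_C = Gd⁴/(8D³N_a) = (78.7×10³)(11.4⁴)/(8·129.0³·10) = 7.7399 N/mm
Springs A,B series: k_AB = 1/(1/12.325+1/5.2132) = 3.6636 N/mm; parallel with C: k_eq = 3.6636+7.7399 = 11.404 N/mm
F = k_eq·δ = 11.404·27 = 307.9 N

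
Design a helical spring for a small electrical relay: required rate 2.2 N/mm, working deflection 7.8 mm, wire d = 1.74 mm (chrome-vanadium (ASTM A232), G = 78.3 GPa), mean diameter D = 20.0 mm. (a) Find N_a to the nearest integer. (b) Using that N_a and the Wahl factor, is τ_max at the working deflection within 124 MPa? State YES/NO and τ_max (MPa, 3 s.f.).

N_a = Gd⁴/(8D³k) = (78.3×10³)(1.74⁴)/(8·20.0³·2.2) = 5.097 → N_a = 5
Actual rate k = Gd⁴/(8D³·5) = 2.2429 N/mm
Working load F = kδ = 2.2429·7.8 = 17.495 N
C = 20.0/1.74 = 11.4943; K_W = (4C−1)/(4C−4)+0.615/C = 1.1250
τ_max = K_W·8FD/(πd³) = 1.1250·169.13 = 190.27 MPa
τ_max > 124 MPa → exceeds allowable

(a) 5 coils; (b) NO, τ_max = 190 MPa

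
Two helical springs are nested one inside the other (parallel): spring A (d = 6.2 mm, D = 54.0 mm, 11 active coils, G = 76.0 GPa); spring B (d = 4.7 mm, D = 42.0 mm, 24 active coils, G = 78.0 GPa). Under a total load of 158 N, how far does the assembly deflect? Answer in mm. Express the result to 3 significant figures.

14.7 mm

k_A = Gd⁴/(8D³N_a) = (76.0×10³)(6.2⁴)/(8·54.0³·11) = 8.1043 N/mm
k_B = Gd⁴/(8D³N_a) = (78.0×10³)(4.7⁴)/(8·42.0³·24) = 2.6757 N/mm
Parallel: k_eq = 8.1043 + 2.6757 = 10.78 N/mm
δ = F/k_eq = 158/10.78 = 14.657 mm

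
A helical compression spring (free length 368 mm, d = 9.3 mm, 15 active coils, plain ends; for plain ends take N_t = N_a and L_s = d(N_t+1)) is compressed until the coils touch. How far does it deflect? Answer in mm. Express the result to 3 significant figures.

219 mm

N_t = 15; L_s = 9.3·16 = 148.8 mm
δ_solid = L₀ − L_s = 368 − 148.8 = 219.2 mm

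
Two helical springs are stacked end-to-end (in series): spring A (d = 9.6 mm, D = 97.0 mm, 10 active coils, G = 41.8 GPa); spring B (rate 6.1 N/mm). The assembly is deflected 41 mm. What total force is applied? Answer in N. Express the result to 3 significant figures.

111 N

k_A = Gd⁴/(8D³N_a) = (41.8×10³)(9.6⁴)/(8·97.0³·10) = 4.8625 N/mm
Series: 1/k_eq = 1/4.8625 + 1/6.1 = 0.36959; k_eq = 2.7057 N/mm
F = k_eq·δ = 2.7057·41 = 110.93 N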